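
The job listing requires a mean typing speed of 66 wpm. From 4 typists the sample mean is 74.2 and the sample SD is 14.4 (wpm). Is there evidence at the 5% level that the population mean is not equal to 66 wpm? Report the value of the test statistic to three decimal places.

H0: μ = 66; H1: μ ≠ 66 (one-sample t-test, two-sided).
t = (x̄ − μ₀)/(s/√n) = (74.2 − 66)/(14.4/√4) = 1.139
df = n − 1 = 3
Two-sided p-value ≈ 0.337
Since p ≈ 0.337 > α = 0.05, fail to reject H0; the evidence is not statistically significant.

1.139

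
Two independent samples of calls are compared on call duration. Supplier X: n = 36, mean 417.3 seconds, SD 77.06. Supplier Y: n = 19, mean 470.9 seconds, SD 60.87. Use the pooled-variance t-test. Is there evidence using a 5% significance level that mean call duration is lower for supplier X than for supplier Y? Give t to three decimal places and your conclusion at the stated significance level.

t = -2.626; reject H0

Let group 1 = supplier X, group 2 = supplier Y. H0: μ_1 = μ_2; H1: μ_1 < μ_2 (two-sample pooled-variance t-test, left-tailed).
s_p² = [(36−1)·77.06² + (19−1)·60.87²]/(36+19−2) = 5179.84
t = (417.3 − 470.9)/√[5179.84·(1/36 + 1/19)] = -2.626
df = n₁ + n₂ − 2 = 53
p-value = P(T ≤ -2.626) ≈ 0.0056
Since p ≈ 0.0056 < α = 0.05, reject H0; the data support H1.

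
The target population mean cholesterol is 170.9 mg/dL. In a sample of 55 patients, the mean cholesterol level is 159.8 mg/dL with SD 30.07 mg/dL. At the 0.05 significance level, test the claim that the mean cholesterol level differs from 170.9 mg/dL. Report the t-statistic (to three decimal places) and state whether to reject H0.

t = -2.738; reject H0

H0: μ = 170.9; H1: μ ≠ 170.9 (one-sample t-test, two-sided).
t = (x̄ − μ₀)/(s/√n) = (159.8 − 170.9)/(30.07/√55) = -2.738
df = n − 1 = 54
Two-sided p-value ≈ 0.008
Since p ≈ 0.008 < α = 0.05, reject H0; the data support H1.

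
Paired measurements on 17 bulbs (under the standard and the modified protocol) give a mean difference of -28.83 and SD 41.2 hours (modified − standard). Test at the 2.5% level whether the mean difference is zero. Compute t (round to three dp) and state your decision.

H0: μ_d = 0; H1: μ_d ≠ 0 (paired t-test on the differences, two-sided).
t = d̄/(s_d/√n) = -28.83/(41.2/√17) = -2.885
df = n − 1 = 16
Two-sided p-value ≈ 0.011
Since p ≈ 0.011 < α = 0.025, reject H0; the evidence is statistically significant.

t = -2.885; reject H0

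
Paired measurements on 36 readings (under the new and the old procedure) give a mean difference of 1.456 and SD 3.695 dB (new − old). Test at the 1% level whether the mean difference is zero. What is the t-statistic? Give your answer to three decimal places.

2.364

H0: μ_d = 0; H1: μ_d ≠ 0 (paired t-test on the differences, two-sided).
t = d̄/(s_d/√n) = 1.456/(3.695/√36) = 2.364
df = n − 1 = 35
Two-sided p-value ≈ 0.0237
Since p ≈ 0.0237 > α = 0.01, fail to reject H0; the evidence is not statistically significant.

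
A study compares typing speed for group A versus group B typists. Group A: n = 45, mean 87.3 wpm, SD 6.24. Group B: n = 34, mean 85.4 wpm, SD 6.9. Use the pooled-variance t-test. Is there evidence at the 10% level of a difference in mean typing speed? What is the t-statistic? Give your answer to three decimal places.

Let group 1 = group A, group 2 = group B. H0: μ_1 = μ_2; H1: μ_1 ≠ μ_2 (two-sample pooled-variance t-test, two-sided).
s_p² = [(45−1)·6.24² + (34−1)·6.9²]/(45+34−2) = 42.6543
t = (87.3 − 85.4)/√[42.6543·(1/45 + 1/34)] = 1.280
df = n₁ + n₂ − 2 = 77
Two-sided p-value ≈ 0.204
Since p ≈ 0.204 > α = 0.1, fail to reject H0; the evidence is not statistically significant.

1.280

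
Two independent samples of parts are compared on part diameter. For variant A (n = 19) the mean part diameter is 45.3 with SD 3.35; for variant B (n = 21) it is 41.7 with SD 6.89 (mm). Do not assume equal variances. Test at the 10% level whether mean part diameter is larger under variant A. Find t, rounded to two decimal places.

2.13

Let group 1 = variant A, group 2 = variant B. H0: μ_1 = μ_2; H1: μ_1 > μ_2 (Welch's two-sample t-test, right-tailed).
t = (x̄_1 − x̄_2)/√(s_1²/n_1 + s_2²/n_2) = (45.3 − 41.7)/√(3.35²/19 + 6.89²/21) = 2.13
Welch–Satterthwaite df ≈ 29.57
p-value = P(T ≥ 2.13) ≈ 0.0207
Since p ≈ 0.0207 < α = 0.1, reject H0; the data support H1.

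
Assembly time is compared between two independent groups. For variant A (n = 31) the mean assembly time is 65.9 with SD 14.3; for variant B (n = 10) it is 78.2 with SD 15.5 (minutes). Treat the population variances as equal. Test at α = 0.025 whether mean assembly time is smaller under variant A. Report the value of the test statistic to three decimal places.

Let group 1 = variant A, group 2 = variant B. H0: μ_1 = μ_2; H1: μ_1 < μ_2 (two-sample pooled-variance t-test, left-tailed).
s_p² = [(31−1)·14.3² + (10−1)·15.5²]/(31+10−2) = 212.742
t = (65.9 − 78.2)/√[212.742·(1/31 + 1/10)] = -2.319
df = n₁ + n₂ − 2 = 39
p-value = P(T ≤ -2.319) ≈ 0.013
Since p ≈ 0.013 < α = 0.025, reject H0; the data support H1.

-2.319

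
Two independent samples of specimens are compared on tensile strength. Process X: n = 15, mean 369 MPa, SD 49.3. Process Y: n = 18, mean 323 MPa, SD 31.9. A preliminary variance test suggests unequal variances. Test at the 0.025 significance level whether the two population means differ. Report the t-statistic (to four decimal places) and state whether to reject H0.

Let group 1 = process X, group 2 = process Y. H0: μ_1 = μ_2; H1: μ_1 ≠ μ_2 (Welch's two-sample t-test, two-sided).
t = (x̄_1 − x̄_2)/√(s_1²/n_1 + s_2²/n_2) = (369 − 323)/√(49.3²/15 + 31.9²/18) = 3.1115
Welch–Satterthwaite df ≈ 23.15
Two-sided p-value ≈ 0.0049
Since p ≈ 0.0049 < α = 0.025, reject H0; the data support H1.

t = 3.1115; reject H0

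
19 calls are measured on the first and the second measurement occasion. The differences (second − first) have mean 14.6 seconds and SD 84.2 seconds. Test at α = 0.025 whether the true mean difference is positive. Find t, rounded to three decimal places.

0.756

H0: μ_d = 0; H1: μ_d > 0 (paired t-test on the differences, right-tailed).
t = d̄/(s_d/√n) = 14.6/(84.2/√19) = 0.756
df = n − 1 = 18
p-value = P(T ≥ 0.756) ≈ 0.2298
Since p ≈ 0.2298 > α = 0.025, fail to reject H0; the evidence is not statistically significant.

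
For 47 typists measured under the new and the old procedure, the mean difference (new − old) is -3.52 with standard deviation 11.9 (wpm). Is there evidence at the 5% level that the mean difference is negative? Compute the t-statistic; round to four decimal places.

H0: μ_d = 0; H1: μ_d < 0 (paired t-test on the differences, left-tailed).
t = d̄/(s_d/√n) = -3.52/(11.9/√47) = -2.0279
df = n − 1 = 46
p-value = P(T ≤ -2.0279) ≈ 0.0242
Since p ≈ 0.0242 < α = 0.05, reject H0; the data support H1.

-2.0279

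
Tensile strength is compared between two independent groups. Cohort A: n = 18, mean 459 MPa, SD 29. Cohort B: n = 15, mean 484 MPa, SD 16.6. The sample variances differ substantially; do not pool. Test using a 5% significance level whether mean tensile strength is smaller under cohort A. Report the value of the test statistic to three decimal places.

-3.099

Let group 1 = cohort A, group 2 = cohort B. H0: μ_1 = μ_2; H1: μ_1 < μ_2 (Welch's two-sample t-test, left-tailed).
t = (x̄_1 − x̄_2)/√(s_1²/n_1 + s_2²/n_2) = (459 − 484)/√(29²/18 + 16.6²/15) = -3.099
Welch–Satterthwaite df ≈ 27.78
p-value = P(T ≤ -3.099) ≈ 0.002
Since p ≈ 0.002 < α = 0.05, reject H0; the data support H1.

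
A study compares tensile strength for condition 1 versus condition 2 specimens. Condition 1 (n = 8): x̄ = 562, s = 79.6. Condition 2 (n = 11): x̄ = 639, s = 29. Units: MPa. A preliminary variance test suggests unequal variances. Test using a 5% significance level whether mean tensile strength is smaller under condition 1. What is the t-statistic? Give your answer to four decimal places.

Let group 1 = condition 1, group 2 = condition 2. H0: μ_1 = μ_2; H1: μ_1 < μ_2 (Welch's two-sample t-test, left-tailed).
t = (x̄_1 − x̄_2)/√(s_1²/n_1 + s_2²/n_2) = (562 − 639)/√(79.6²/8 + 29²/11) = -2.6128
Welch–Satterthwaite df ≈ 8.36
p-value = P(T ≤ -2.6128) ≈ 0.0149
Since p ≈ 0.0149 < α = 0.05, reject H0; the data support H1.

-2.6128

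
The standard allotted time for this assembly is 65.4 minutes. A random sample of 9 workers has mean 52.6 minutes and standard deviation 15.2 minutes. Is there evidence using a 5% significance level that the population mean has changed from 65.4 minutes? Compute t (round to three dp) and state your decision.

H0: μ = 65.4; H1: μ ≠ 65.4 (one-sample t-test, two-sided).
t = (x̄ − μ₀)/(s/√n) = (52.6 − 65.4)/(15.2/√9) = -2.526
df = n − 1 = 8
Two-sided p-value ≈ 0.035
Since p ≈ 0.035 < α = 0.05, reject H0; the evidence is statistically significant.

t = -2.526; reject H0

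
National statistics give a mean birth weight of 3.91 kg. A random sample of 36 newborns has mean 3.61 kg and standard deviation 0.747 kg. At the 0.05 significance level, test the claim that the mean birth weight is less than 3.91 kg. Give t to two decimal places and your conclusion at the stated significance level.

t = -2.41; reject H0

H0: μ = 3.91; H1: μ < 3.91 (one-sample t-test, left-tailed).
t = (x̄ − μ₀)/(s/√n) = (3.61 − 3.91)/(0.747/√36) = -2.41
df = n − 1 = 35
p-value = P(T ≤ -2.41) ≈ 0.0107
Since p ≈ 0.0107 < α = 0.05, reject H0; the data support H1.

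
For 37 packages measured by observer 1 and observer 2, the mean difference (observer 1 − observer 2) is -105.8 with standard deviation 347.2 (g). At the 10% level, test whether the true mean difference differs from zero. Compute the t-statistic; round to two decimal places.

-1.85

H0: μ_d = 0; H1: μ_d ≠ 0 (paired t-test on the differences, two-sided).
t = d̄/(s_d/√n) = -105.8/(347.2/√37) = -1.85
df = n − 1 = 36
Two-sided p-value ≈ 0.0720
Since p ≈ 0.0720 < α = 0.1, reject H0; the evidence is statistically significant.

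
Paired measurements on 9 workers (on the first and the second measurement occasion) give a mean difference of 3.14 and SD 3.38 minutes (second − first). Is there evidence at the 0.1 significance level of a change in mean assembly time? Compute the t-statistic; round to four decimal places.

2.7870

H0: μ_d = 0; H1: μ_d ≠ 0 (paired t-test on the differences, two-sided).
t = d̄/(s_d/√n) = 3.14/(3.38/√9) = 2.7870
df = n − 1 = 8
Two-sided p-value ≈ 0.0237
Since p ≈ 0.0237 < α = 0.1, reject H0; the evidence is statistically significant.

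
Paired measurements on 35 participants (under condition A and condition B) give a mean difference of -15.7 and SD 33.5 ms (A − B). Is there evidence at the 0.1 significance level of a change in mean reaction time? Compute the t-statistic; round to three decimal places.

H0: μ_d = 0; H1: μ_d ≠ 0 (paired t-test on the differences, two-sided).
t = d̄/(s_d/√n) = -15.7/(33.5/√35) = -2.773
df = n − 1 = 34
Two-sided p-value ≈ 0.0090
Since p ≈ 0.0090 < α = 0.1, reject H0; the data support H1.

-2.773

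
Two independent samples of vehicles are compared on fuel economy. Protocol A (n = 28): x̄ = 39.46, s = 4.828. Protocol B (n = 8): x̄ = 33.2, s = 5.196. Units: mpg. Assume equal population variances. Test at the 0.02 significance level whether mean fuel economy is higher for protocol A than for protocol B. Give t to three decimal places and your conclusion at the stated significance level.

t = 3.183; reject H0

Let group 1 = protocol A, group 2 = protocol B. H0: μ_1 = μ_2; H1: μ_1 > μ_2 (two-sample pooled-variance t-test, right-tailed).
s_p² = [(28−1)·4.828² + (8−1)·5.196²]/(28+8−2) = 24.069
t = (39.46 − 33.2)/√[24.069·(1/28 + 1/8)] = 3.183
df = n₁ + n₂ − 2 = 34
p-value = P(T ≥ 3.183) ≈ 0.002
Since p ≈ 0.002 < α = 0.02, reject H0; the data support H1.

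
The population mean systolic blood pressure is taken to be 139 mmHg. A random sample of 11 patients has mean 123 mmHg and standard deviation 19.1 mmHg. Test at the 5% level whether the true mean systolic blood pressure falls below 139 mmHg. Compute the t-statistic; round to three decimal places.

H0: μ = 139; H1: μ < 139 (one-sample t-test, left-tailed).
t = (x̄ − μ₀)/(s/√n) = (123 − 139)/(19.1/√11) = -2.778
df = n − 1 = 10
p-value = P(T ≤ -2.778) ≈ 0.010
Since p ≈ 0.010 < α = 0.05, reject H0; the evidence is statistically significant.

-2.778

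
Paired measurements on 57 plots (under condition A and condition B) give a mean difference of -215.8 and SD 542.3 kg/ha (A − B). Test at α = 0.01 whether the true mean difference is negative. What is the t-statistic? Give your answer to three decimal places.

-3.004

H0: μ_d = 0; H1: μ_d < 0 (paired t-test on the differences, left-tailed).
t = d̄/(s_d/√n) = -215.8/(542.3/√57) = -3.004
df = n − 1 = 56
p-value = P(T ≤ -3.004) ≈ 0.0020
Since p ≈ 0.0020 < α = 0.01, reject H0; the data support H1.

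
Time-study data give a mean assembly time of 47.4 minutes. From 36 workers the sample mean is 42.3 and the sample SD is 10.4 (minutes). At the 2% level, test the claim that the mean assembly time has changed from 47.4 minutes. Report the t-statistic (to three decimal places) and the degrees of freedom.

H0: μ = 47.4; H1: μ ≠ 47.4 (one-sample t-test, two-sided).
t = (x̄ − μ₀)/(s/√n) = (42.3 − 47.4)/(10.4/√36) = -2.942
df = n − 1 = 35
Two-sided p-value ≈ 0.006
Since p ≈ 0.006 < α = 0.02, reject H0; the data support H1.

t = -2.942, df = 35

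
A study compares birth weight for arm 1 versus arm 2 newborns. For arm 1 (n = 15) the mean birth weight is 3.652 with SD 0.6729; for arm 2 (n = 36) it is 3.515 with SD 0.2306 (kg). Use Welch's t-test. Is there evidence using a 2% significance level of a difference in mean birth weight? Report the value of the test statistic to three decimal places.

0.770

Let group 1 = arm 1, group 2 = arm 2. H0: μ_1 = μ_2; H1: μ_1 ≠ μ_2 (Welch's two-sample t-test, two-sided).
t = (x̄_1 − x̄_2)/√(s_1²/n_1 + s_2²/n_2) = (3.652 − 3.515)/√(0.6729²/15 + 0.2306²/36) = 0.770
Welch–Satterthwaite df ≈ 15.39
Two-sided p-value ≈ 0.453
Since p ≈ 0.453 > α = 0.02, fail to reject H0; the data do not provide sufficient evidence against H0.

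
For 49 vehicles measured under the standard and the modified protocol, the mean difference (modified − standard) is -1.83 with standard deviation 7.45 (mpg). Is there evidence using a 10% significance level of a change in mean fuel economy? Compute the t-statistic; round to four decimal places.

H0: μ_d = 0; H1: μ_d ≠ 0 (paired t-test on the differences, two-sided).
t = d̄/(s_d/√n) = -1.83/(7.45/√49) = -1.7195
df = n − 1 = 48
Two-sided p-value ≈ 0.092
Since p ≈ 0.092 < α = 0.1, reject H0; the evidence is statistically significant.

-1.7195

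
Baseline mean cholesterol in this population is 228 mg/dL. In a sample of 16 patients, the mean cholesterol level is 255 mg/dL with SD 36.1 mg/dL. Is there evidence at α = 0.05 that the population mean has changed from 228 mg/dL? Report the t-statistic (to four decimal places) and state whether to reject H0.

H0: μ = 228; H1: μ ≠ 228 (one-sample t-test, two-sided).
t = (x̄ − μ₀)/(s/√n) = (255 − 228)/(36.1/√16) = 2.9917
df = n − 1 = 15
Two-sided p-value ≈ 0.009
Since p ≈ 0.009 < α = 0.05, reject H0; the data support H1.

t = 2.9917; reject H0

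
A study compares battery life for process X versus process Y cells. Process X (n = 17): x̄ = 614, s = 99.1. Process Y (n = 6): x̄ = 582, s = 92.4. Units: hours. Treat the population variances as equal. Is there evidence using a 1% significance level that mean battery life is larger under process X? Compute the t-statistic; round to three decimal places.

Let group 1 = process X, group 2 = process Y. H0: μ_1 = μ_2; H1: μ_1 > μ_2 (two-sample pooled-variance t-test, right-tailed).
s_p² = [(17−1)·99.1² + (6−1)·92.4²]/(17+6−2) = 9515.32
t = (614 − 582)/√[9515.32·(1/17 + 1/6)] = 0.691
df = n₁ + n₂ − 2 = 21
p-value = P(T ≥ 0.691) ≈ 0.2486
Since p ≈ 0.2486 > α = 0.01, fail to reject H0; the evidence is not statistically significant.

0.691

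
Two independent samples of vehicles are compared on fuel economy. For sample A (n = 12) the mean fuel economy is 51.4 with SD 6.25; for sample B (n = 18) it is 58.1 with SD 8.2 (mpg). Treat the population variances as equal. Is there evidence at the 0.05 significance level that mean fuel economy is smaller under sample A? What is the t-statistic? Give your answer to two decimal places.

Let group 1 = sample A, group 2 = sample B. H0: μ_1 = μ_2; H1: μ_1 < μ_2 (two-sample pooled-variance t-test, left-tailed).
s_p² = [(12−1)·6.25² + (18−1)·8.2²]/(12+18−2) = 56.1703
t = (51.4 − 58.1)/√[56.1703·(1/12 + 1/18)] = -2.40
df = n₁ + n₂ − 2 = 28
p-value = P(T ≤ -2.40) ≈ 0.0117
Since p ≈ 0.0117 < α = 0.05, reject H0; the evidence is statistically significant.

-2.40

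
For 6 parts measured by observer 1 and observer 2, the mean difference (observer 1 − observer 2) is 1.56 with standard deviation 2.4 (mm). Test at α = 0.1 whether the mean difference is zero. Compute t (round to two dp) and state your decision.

H0: μ_d = 0; H1: μ_d ≠ 0 (paired t-test on the differences, two-sided).
t = d̄/(s_d/√n) = 1.56/(2.4/√6) = 1.59
df = n − 1 = 5
Two-sided p-value ≈ 0.1722
Since p ≈ 0.1722 > α = 0.1, fail to reject H0; the data do not provide sufficient evidence against H0.

t = 1.59; fail to reject H0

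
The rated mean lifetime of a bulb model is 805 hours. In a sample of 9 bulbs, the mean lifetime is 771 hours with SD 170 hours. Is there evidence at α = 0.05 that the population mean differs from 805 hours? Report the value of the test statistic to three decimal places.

H0: μ = 805; H1: μ ≠ 805 (one-sample t-test, two-sided).
t = (x̄ − μ₀)/(s/√n) = (771 − 805)/(170/√9) = -0.600
df = n − 1 = 8
Two-sided p-value ≈ 0.565
Since p ≈ 0.565 > α = 0.05, fail to reject H0; the evidence is not statistically significant.

-0.600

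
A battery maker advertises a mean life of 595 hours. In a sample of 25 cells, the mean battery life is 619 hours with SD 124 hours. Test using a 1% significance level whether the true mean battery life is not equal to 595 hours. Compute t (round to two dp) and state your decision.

t = 0.97; fail to reject H0

H0: μ = 595; H1: μ ≠ 595 (one-sample t-test, two-sided).
t = (x̄ − μ₀)/(s/√n) = (619 − 595)/(124/√25) = 0.97
df = n − 1 = 24
Two-sided p-value ≈ 0.343
Since p ≈ 0.343 > α = 0.01, fail to reject H0; the data do not provide sufficient evidence against H0.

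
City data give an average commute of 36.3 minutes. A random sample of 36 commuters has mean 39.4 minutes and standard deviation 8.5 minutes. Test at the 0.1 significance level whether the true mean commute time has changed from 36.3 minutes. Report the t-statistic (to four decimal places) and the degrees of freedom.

H0: μ = 36.3; H1: μ ≠ 36.3 (one-sample t-test, two-sided).
t = (x̄ − μ₀)/(s/√n) = (39.4 − 36.3)/(8.5/√36) = 2.1882
df = n − 1 = 35
Two-sided p-value ≈ 0.035
Since p ≈ 0.035 < α = 0.1, reject H0; the data support H1.

t = 2.1882, df = 35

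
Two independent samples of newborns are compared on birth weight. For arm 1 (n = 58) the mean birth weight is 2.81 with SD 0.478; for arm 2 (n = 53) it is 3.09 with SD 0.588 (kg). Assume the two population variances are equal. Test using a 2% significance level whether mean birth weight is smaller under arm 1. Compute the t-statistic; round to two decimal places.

-2.76

Let group 1 = arm 1, group 2 = arm 2. H0: μ_1 = μ_2; H1: μ_1 < μ_2 (two-sample pooled-variance t-test, left-tailed).
s_p² = [(58−1)·0.478² + (53−1)·0.588²]/(58+53−2) = 0.284425
t = (2.81 − 3.09)/√[0.284425·(1/58 + 1/53)] = -2.76
df = n₁ + n₂ − 2 = 109
p-value = P(T ≤ -2.76) ≈ 0.003
Since p ≈ 0.003 < α = 0.02, reject H0; the evidence is statistically significant.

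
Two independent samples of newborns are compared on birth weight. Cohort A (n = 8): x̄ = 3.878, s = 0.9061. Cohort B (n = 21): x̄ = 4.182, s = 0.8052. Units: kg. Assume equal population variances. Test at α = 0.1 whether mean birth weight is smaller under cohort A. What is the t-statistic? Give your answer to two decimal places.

-0.88

Let group 1 = cohort A, group 2 = cohort B. H0: μ_1 = μ_2; H1: μ_1 < μ_2 (two-sample pooled-variance t-test, left-tailed).
s_p² = [(8−1)·0.9061² + (21−1)·0.8052²]/(8+21−2) = 0.693113
t = (3.878 − 4.182)/√[0.693113·(1/8 + 1/21)] = -0.88
df = n₁ + n₂ − 2 = 27
p-value = P(T ≤ -0.88) ≈ 0.1936
Since p ≈ 0.1936 > α = 0.1, fail to reject H0; the evidence is not statistically significant.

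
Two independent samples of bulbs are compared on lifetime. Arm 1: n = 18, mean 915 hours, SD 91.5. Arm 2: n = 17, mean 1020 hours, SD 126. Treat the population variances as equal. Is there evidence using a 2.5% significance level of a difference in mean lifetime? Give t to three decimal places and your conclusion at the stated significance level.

Let group 1 = arm 1, group 2 = arm 2. H0: μ_1 = μ_2; H1: μ_1 ≠ μ_2 (two-sample pooled-variance t-test, two-sided).
s_p² = [(18−1)·91.5² + (17−1)·126²]/(18+17−2) = 12010.4
t = (915 − 1020)/√[12010.4·(1/18 + 1/17)] = -2.833
df = n₁ + n₂ − 2 = 33
Two-sided p-value ≈ 0.008
Since p ≈ 0.008 < α = 0.025, reject H0; the data support H1.

t = -2.833; reject H0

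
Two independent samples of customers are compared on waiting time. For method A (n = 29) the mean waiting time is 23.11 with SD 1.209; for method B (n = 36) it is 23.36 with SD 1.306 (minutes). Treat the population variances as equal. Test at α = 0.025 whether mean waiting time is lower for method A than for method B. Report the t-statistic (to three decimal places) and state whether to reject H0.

Let group 1 = method A, group 2 = method B. H0: μ_1 = μ_2; H1: μ_1 < μ_2 (two-sample pooled-variance t-test, left-tailed).
s_p² = [(29−1)·1.209² + (36−1)·1.306²]/(29+36−2) = 1.59721
t = (23.11 − 23.36)/√[1.59721·(1/29 + 1/36)] = -0.793
df = n₁ + n₂ − 2 = 63
p-value = P(T ≤ -0.793) ≈ 0.2154
Since p ≈ 0.2154 > α = 0.025, fail to reject H0; the data do not provide sufficient evidence against H0.

t = -0.793; fail to reject H0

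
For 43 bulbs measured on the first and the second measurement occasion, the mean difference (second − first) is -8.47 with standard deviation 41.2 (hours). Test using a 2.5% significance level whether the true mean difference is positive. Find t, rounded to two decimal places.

-1.35

H0: μ_d = 0; H1: μ_d > 0 (paired t-test on the differences, right-tailed).
t = d̄/(s_d/√n) = -8.47/(41.2/√43) = -1.35
df = n − 1 = 42
p-value = P(T ≥ -1.35) ≈ 0.908
Since p ≈ 0.908 > α = 0.025, fail to reject H0; the data do not provide sufficient evidence against H0.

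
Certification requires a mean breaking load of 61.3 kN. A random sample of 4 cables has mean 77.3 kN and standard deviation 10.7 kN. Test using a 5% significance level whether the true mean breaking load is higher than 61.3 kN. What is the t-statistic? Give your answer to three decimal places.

2.991

H0: μ = 61.3; H1: μ > 61.3 (one-sample t-test, right-tailed).
t = (x̄ − μ₀)/(s/√n) = (77.3 − 61.3)/(10.7/√4) = 2.991
df = n − 1 = 3
p-value = P(T ≥ 2.991) ≈ 0.0291
Since p ≈ 0.0291 < α = 0.05, reject H0; the data support H1.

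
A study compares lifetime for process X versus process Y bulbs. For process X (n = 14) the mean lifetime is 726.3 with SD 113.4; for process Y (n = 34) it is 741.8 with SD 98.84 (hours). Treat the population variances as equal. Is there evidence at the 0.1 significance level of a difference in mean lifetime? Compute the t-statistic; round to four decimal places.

Let group 1 = process X, group 2 = process Y. H0: μ_1 = μ_2; H1: μ_1 ≠ μ_2 (two-sample pooled-variance t-test, two-sided).
s_p² = [(14−1)·113.4² + (34−1)·98.84²]/(14+34−2) = 10642.7
t = (726.3 − 741.8)/√[10642.7·(1/14 + 1/34)] = -0.4731
df = n₁ + n₂ − 2 = 46
Two-sided p-value ≈ 0.638
Since p ≈ 0.638 > α = 0.1, fail to reject H0; the evidence is not statistically significant.

-0.4731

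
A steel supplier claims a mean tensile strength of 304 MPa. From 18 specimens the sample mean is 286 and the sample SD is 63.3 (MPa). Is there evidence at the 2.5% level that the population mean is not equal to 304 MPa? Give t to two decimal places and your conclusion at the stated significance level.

t = -1.21; fail to reject H0

H0: μ = 304; H1: μ ≠ 304 (one-sample t-test, two-sided).
t = (x̄ − μ₀)/(s/√n) = (286 − 304)/(63.3/√18) = -1.21
df = n − 1 = 17
Two-sided p-value ≈ 0.2442
Since p ≈ 0.2442 > α = 0.025, fail to reject H0; the evidence is not statistically significant.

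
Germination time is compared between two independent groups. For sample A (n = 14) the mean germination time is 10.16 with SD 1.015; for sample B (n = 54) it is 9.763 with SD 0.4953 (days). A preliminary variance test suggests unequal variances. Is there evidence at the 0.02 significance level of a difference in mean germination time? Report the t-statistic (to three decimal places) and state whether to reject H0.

Let group 1 = sample A, group 2 = sample B. H0: μ_1 = μ_2; H1: μ_1 ≠ μ_2 (Welch's two-sample t-test, two-sided).
t = (x̄_1 − x̄_2)/√(s_1²/n_1 + s_2²/n_2) = (10.16 − 9.763)/√(1.015²/14 + 0.4953²/54) = 1.420
Welch–Satterthwaite df ≈ 14.64
Two-sided p-value ≈ 0.1765
Since p ≈ 0.1765 > α = 0.02, fail to reject H0; the data do not provide sufficient evidence against H0.

t = 1.420; fail to reject H0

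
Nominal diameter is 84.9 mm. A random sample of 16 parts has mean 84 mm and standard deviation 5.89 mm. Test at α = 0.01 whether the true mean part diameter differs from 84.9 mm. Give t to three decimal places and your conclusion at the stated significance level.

t = -0.611; fail to reject H0

H0: μ = 84.9; H1: μ ≠ 84.9 (one-sample t-test, two-sided).
t = (x̄ − μ₀)/(s/√n) = (84 − 84.9)/(5.89/√16) = -0.611
df = n − 1 = 15
Two-sided p-value ≈ 0.550
Since p ≈ 0.550 > α = 0.01, fail to reject H0; the evidence is not statistically significant.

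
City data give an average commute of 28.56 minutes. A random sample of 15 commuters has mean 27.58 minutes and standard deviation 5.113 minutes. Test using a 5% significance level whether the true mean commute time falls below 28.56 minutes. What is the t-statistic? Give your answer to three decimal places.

-0.742

H0: μ = 28.56; H1: μ < 28.56 (one-sample t-test, left-tailed).
t = (x̄ − μ₀)/(s/√n) = (27.58 − 28.56)/(5.113/√15) = -0.742
df = n − 1 = 14
p-value = P(T ≤ -0.742) ≈ 0.235
Since p ≈ 0.235 > α = 0.05, fail to reject H0; the data do not provide sufficient evidence against H0.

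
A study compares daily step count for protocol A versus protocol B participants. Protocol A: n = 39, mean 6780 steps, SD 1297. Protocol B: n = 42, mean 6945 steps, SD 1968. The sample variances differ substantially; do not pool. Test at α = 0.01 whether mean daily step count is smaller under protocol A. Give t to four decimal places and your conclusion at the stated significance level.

t = -0.4485; fail to reject H0

Let group 1 = protocol A, group 2 = protocol B. H0: μ_1 = μ_2; H1: μ_1 < μ_2 (Welch's two-sample t-test, left-tailed).
t = (x̄_1 − x̄_2)/√(s_1²/n_1 + s_2²/n_2) = (6780 − 6945)/√(1297²/39 + 1968²/42) = -0.4485
Welch–Satterthwaite df ≈ 71.46
p-value = P(T ≤ -0.4485) ≈ 0.3276
Since p ≈ 0.3276 > α = 0.01, fail to reject H0; the data do not provide sufficient evidence against H0.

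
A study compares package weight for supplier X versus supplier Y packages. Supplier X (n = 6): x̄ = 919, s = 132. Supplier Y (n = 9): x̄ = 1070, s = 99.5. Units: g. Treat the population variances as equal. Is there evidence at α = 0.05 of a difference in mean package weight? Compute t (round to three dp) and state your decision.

t = -2.533; reject H0

Let group 1 = supplier X, group 2 = supplier Y. H0: μ_1 = μ_2; H1: μ_1 ≠ μ_2 (two-sample pooled-variance t-test, two-sided).
s_p² = [(6−1)·132² + (9−1)·99.5²]/(6+9−2) = 12794
t = (919 − 1070)/√[12794·(1/6 + 1/9)] = -2.533
df = n₁ + n₂ − 2 = 13
Two-sided p-value ≈ 0.025
Since p ≈ 0.025 < α = 0.05, reject H0; the evidence is statistically significant.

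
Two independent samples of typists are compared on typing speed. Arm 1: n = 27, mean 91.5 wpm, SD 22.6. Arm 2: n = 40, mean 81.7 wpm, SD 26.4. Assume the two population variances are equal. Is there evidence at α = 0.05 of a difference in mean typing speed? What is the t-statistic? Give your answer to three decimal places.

1.577

Let group 1 = arm 1, group 2 = arm 2. H0: μ_1 = μ_2; H1: μ_1 ≠ μ_2 (two-sample pooled-variance t-test, two-sided).
s_p² = [(27−1)·22.6² + (40−1)·26.4²]/(27+40−2) = 622.48
t = (91.5 − 81.7)/√[622.48·(1/27 + 1/40)] = 1.577
df = n₁ + n₂ − 2 = 65
Two-sided p-value ≈ 0.120
Since p ≈ 0.120 > α = 0.05, fail to reject H0; the data do not provide sufficient evidence against H0.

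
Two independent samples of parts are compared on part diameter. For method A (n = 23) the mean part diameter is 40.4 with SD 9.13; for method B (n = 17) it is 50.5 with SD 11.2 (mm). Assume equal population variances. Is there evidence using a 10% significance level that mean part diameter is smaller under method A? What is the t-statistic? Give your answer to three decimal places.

Let group 1 = method A, group 2 = method B. H0: μ_1 = μ_2; H1: μ_1 < μ_2 (two-sample pooled-variance t-test, left-tailed).
s_p² = [(23−1)·9.13² + (17−1)·11.2²]/(23+17−2) = 101.076
t = (40.4 − 50.5)/√[101.076·(1/23 + 1/17)] = -3.141
df = n₁ + n₂ − 2 = 38
p-value = P(T ≤ -3.141) ≈ 0.002
Since p ≈ 0.002 < α = 0.1, reject H0; the data support H1.

-3.141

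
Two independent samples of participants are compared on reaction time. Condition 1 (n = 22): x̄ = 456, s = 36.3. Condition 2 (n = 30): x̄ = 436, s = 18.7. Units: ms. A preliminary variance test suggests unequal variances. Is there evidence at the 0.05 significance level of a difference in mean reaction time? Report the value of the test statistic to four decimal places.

Let group 1 = condition 1, group 2 = condition 2. H0: μ_1 = μ_2; H1: μ_1 ≠ μ_2 (Welch's two-sample t-test, two-sided).
t = (x̄_1 − x̄_2)/√(s_1²/n_1 + s_2²/n_2) = (456 − 436)/√(36.3²/22 + 18.7²/30) = 2.3644
Welch–Satterthwaite df ≈ 29.17
Two-sided p-value ≈ 0.025
Since p ≈ 0.025 < α = 0.05, reject H0; the data support H1.

2.3644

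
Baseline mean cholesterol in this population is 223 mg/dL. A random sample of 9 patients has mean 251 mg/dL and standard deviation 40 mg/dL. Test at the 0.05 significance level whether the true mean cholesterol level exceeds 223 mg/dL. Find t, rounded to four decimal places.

H0: μ = 223; H1: μ > 223 (one-sample t-test, right-tailed).
t = (x̄ − μ₀)/(s/√n) = (251 − 223)/(40/√9) = 2.1000
df = n − 1 = 8
p-value = P(T ≥ 2.1000) ≈ 0.034
Since p ≈ 0.034 < α = 0.05, reject H0; the data support H1.

2.1000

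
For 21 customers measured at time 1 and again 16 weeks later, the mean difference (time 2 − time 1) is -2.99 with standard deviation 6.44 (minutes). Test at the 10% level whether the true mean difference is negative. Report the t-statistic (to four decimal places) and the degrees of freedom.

t = -2.1276, df = 20

H0: μ_d = 0; H1: μ_d < 0 (paired t-test on the differences, left-tailed).
t = d̄/(s_d/√n) = -2.99/(6.44/√21) = -2.1276
df = n − 1 = 20
p-value = P(T ≤ -2.1276) ≈ 0.023
Since p ≈ 0.023 < α = 0.1, reject H0; the evidence is statistically significant.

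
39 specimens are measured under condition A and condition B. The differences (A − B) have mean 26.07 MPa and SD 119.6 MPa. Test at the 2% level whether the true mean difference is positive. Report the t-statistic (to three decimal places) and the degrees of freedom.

H0: μ_d = 0; H1: μ_d > 0 (paired t-test on the differences, right-tailed).
t = d̄/(s_d/√n) = 26.07/(119.6/√39) = 1.361
df = n − 1 = 38
p-value = P(T ≥ 1.361) ≈ 0.091
Since p ≈ 0.091 > α = 0.02, fail to reject H0; the data do not provide sufficient evidence against H0.

t = 1.361, df = 38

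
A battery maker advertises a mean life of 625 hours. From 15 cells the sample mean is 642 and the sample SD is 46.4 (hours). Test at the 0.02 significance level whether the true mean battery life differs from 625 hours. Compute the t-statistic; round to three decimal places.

H0: μ = 625; H1: μ ≠ 625 (one-sample t-test, two-sided).
t = (x̄ − μ₀)/(s/√n) = (642 − 625)/(46.4/√15) = 1.419
df = n − 1 = 14
Two-sided p-value ≈ 0.1778
Since p ≈ 0.1778 > α = 0.02, fail to reject H0; the data do not provide sufficient evidence against H0.

1.419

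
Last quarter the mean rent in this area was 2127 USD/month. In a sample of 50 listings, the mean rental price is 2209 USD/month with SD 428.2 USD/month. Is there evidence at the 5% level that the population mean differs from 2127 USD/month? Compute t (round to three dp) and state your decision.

t = 1.354; fail to reject H0

H0: μ = 2127; H1: μ ≠ 2127 (one-sample t-test, two-sided).
t = (x̄ − μ₀)/(s/√n) = (2209 − 2127)/(428.2/√50) = 1.354
df = n − 1 = 49
Two-sided p-value ≈ 0.182
Since p ≈ 0.182 > α = 0.05, fail to reject H0; the data do not provide sufficient evidence against H0.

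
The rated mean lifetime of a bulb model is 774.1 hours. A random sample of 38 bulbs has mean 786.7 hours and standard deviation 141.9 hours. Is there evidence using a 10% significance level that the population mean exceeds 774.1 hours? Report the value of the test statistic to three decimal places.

H0: μ = 774.1; H1: μ > 774.1 (one-sample t-test, right-tailed).
t = (x̄ − μ₀)/(s/√n) = (786.7 − 774.1)/(141.9/√38) = 0.547
df = n − 1 = 37
p-value = P(T ≥ 0.547) ≈ 0.294
Since p ≈ 0.294 > α = 0.1, fail to reject H0; the data do not provide sufficient evidence against H0.

0.547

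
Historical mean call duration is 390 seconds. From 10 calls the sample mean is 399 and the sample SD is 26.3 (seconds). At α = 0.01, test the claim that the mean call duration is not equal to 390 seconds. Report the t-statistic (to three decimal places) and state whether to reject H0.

H0: μ = 390; H1: μ ≠ 390 (one-sample t-test, two-sided).
t = (x̄ − μ₀)/(s/√n) = (399 − 390)/(26.3/√10) = 1.082
df = n − 1 = 9
Two-sided p-value ≈ 0.307
Since p ≈ 0.307 > α = 0.01, fail to reject H0; the evidence is not statistically significant.

t = 1.082; fail to reject H0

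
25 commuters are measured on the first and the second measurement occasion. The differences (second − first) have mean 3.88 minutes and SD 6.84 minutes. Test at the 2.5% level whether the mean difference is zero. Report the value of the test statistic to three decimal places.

H0: μ_d = 0; H1: μ_d ≠ 0 (paired t-test on the differences, two-sided).
t = d̄/(s_d/√n) = 3.88/(6.84/√25) = 2.836
df = n − 1 = 24
Two-sided p-value ≈ 0.0091
Since p ≈ 0.0091 < α = 0.025, reject H0; the data support H1.

2.836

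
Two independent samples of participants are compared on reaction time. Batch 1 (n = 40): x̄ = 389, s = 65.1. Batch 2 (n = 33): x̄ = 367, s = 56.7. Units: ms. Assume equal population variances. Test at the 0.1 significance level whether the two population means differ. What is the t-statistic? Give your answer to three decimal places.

Let group 1 = batch 1, group 2 = batch 2. H0: μ_1 = μ_2; H1: μ_1 ≠ μ_2 (two-sample pooled-variance t-test, two-sided).
s_p² = [(40−1)·65.1² + (33−1)·56.7²]/(40+33−2) = 3776.89
t = (389 − 367)/√[3776.89·(1/40 + 1/33)] = 1.522
df = n₁ + n₂ − 2 = 71
Two-sided p-value ≈ 0.132
Since p ≈ 0.132 > α = 0.1, fail to reject H0; the data do not provide sufficient evidence against H0.

1.522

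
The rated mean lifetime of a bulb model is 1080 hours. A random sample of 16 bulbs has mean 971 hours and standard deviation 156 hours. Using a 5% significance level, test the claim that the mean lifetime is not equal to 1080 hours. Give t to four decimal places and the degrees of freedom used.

H0: μ = 1080; H1: μ ≠ 1080 (one-sample t-test, two-sided).
t = (x̄ − μ₀)/(s/√n) = (971 − 1080)/(156/√16) = -2.7949
df = n − 1 = 15
Two-sided p-value ≈ 0.014
Since p ≈ 0.014 < α = 0.05, reject H0; the data support H1.

t = -2.7949, df = 15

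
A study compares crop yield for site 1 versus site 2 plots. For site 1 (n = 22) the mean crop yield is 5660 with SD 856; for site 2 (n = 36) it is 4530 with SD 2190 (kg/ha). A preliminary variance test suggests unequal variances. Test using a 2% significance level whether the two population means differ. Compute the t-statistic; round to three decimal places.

2.769

Let group 1 = site 1, group 2 = site 2. H0: μ_1 = μ_2; H1: μ_1 ≠ μ_2 (Welch's two-sample t-test, two-sided).
t = (x̄_1 − x̄_2)/√(s_1²/n_1 + s_2²/n_2) = (5660 − 4530)/√(856²/22 + 2190²/36) = 2.769
Welch–Satterthwaite df ≈ 49.53
Two-sided p-value ≈ 0.008
Since p ≈ 0.008 < α = 0.02, reject H0; the data support H1.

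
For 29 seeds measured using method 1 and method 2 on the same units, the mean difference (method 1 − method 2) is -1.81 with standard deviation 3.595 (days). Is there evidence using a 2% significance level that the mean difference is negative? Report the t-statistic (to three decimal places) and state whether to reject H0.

t = -2.711; reject H0

H0: μ_d = 0; H1: μ_d < 0 (paired t-test on the differences, left-tailed).
t = d̄/(s_d/√n) = -1.81/(3.595/√29) = -2.711
df = n − 1 = 28
p-value = P(T ≤ -2.711) ≈ 0.006
Since p ≈ 0.006 < α = 0.02, reject H0; the evidence is statistically significant.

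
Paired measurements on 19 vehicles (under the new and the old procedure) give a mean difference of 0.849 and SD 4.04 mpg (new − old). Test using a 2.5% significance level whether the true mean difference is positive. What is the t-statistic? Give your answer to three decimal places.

0.916

H0: μ_d = 0; H1: μ_d > 0 (paired t-test on the differences, right-tailed).
t = d̄/(s_d/√n) = 0.849/(4.04/√19) = 0.916
df = n − 1 = 18
p-value = P(T ≥ 0.916) ≈ 0.1859
Since p ≈ 0.1859 > α = 0.025, fail to reject H0; the evidence is not statistically significant.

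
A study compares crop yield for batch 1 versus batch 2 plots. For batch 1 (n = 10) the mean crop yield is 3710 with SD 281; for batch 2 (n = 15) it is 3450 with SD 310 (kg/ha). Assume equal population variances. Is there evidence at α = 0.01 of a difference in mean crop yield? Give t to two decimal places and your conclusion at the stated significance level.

Let group 1 = batch 1, group 2 = batch 2. H0: μ_1 = μ_2; H1: μ_1 ≠ μ_2 (two-sample pooled-variance t-test, two-sided).
s_p² = [(10−1)·281² + (15−1)·310²]/(10+15−2) = 89393.4
t = (3710 − 3450)/√[89393.4·(1/10 + 1/15)] = 2.13
df = n₁ + n₂ − 2 = 23
Two-sided p-value ≈ 0.044
Since p ≈ 0.044 > α = 0.01, fail to reject H0; the data do not provide sufficient evidence against H0.

t = 2.13; fail to reject H0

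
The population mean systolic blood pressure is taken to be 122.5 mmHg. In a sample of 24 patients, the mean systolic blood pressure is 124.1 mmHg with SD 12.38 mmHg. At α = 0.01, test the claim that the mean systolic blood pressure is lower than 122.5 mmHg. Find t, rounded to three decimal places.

H0: μ = 122.5; H1: μ < 122.5 (one-sample t-test, left-tailed).
t = (x̄ − μ₀)/(s/√n) = (124.1 − 122.5)/(12.38/√24) = 0.633
df = n − 1 = 23
p-value = P(T ≤ 0.633) ≈ 0.734
Since p ≈ 0.734 > α = 0.01, fail to reject H0; the evidence is not statistically significant.

0.633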